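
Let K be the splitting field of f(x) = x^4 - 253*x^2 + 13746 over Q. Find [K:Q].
[K:Q] = 4

f factors as (x^2 - 79)(x^2 - 174); the splitting field is K = Q(sqrt(79), sqrt(174)). Since 79, 174, and 13746 are all non-squares in Q, the three subfields Q(sqrt(79)), Q(sqrt(174)), Q(sqrt(13746)) are distinct degree-2 extensions, so [K:Q] = 4 (Klein four Galois group).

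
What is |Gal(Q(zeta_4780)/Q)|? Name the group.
|Gal(Q(zeta_4780)/Q)| = phi(4780) = 1904; group ≅ (Z/4780Z)^* ≅ Z/2Z × Z/4Z × Z/238Z

The n-th cyclotomic polynomial Φ_4780(x) is the minimal polynomial of zeta_4780 over Q and has degree phi(4780) = 1904. So Q(zeta_4780) is a degree-1904 Galois extension with Galois group (Z/4780Z)^*. By CRT, (Z/4780Z)^* ≅ (Z/4Z)^* × (Z/5Z)^* × (Z/239Z)^*. Each prime-power unit group is (Z/4Z)^* ≅ Z/2Z; (Z/5Z)^* ≅ Z/4Z; (Z/239Z)^* ≅ Z/238Z. Hence Gal(Q(zeta_4780)/Q) ≅ Z/2Z × Z/4Z × Z/238Z.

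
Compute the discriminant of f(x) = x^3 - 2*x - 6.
Δ = -940

For a depressed cubic x^3 + p x + q the discriminant is Δ = -4 p^3 - 27 q^2 = -4*(-2)^3 - 27*(-6)^2 = 32 - 972 = -940.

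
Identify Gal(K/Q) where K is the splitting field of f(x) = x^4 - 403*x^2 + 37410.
Gal(K/Q) = V_4 (Klein four-group, Z/2Z × Z/2Z)

f factors as (x^2 - 258)(x^2 - 145), so the splitting field is K = Q(sqrt(258), sqrt(145)). The elements 258, 145, 37410 are all non-squares in Q, so sqrt(258) and sqrt(145) generate independent quadratic extensions. Thus [K:Q] = 4 and Gal(K/Q) is generated by the two order-2 automorphisms sqrt(258) ↦ -sqrt(258) and sqrt(145) ↦ -sqrt(145), giving V_4.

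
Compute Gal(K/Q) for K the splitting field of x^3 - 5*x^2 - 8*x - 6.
Gal(K/Q) = S_3 (symmetric group of order 6)

Compute the discriminant of x^3 + (-5)*x^2 + (-8)*x + (-6): Δ = -4644. Since Δ is not a rational square, the Galois group is not contained in A_3; it must be the full S_3 (irreducibility of the cubic rules out anything smaller).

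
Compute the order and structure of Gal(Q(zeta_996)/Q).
|Gal(Q(zeta_996)/Q)| = phi(996) = 328; group ≅ (Z/996Z)^* ≅ Z/2Z × Z/2Z × Z/82Z

The n-th cyclotomic polynomial Φ_996(x) is the minimal polynomial of zeta_996 over Q and has degree phi(996) = 328. So Q(zeta_996) is a degree-328 Galois extension with Galois group (Z/996Z)^*. By CRT, (Z/996Z)^* ≅ (Z/4Z)^* × (Z/3Z)^* × (Z/83Z)^*. Each prime-power unit group is (Z/4Z)^* ≅ Z/2Z; (Z/3Z)^* ≅ Z/2Z; (Z/83Z)^* ≅ Z/82Z. Hence Gal(Q(zeta_996)/Q) ≅ Z/2Z × Z/2Z × Z/82Z.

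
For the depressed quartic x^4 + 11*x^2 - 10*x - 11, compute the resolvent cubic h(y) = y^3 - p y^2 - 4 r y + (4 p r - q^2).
h(y) = y^3 - 11*y^2 + 44*y - 584

Identify coefficients: p = 11, q = -10, r = -11.
Plug into h(y) = y^3 - p y^2 - 4 r y + (4 p r - q^2):
  h(y) = y^3 - (11) y^2 - 4*(-11) y + (4*(11)*(-11) - (-10)^2)
       = y^3 + (-11) y^2 + (44) y + (-584).
Simplifying: h(y) = y^3 - 11*y^2 + 44*y - 584.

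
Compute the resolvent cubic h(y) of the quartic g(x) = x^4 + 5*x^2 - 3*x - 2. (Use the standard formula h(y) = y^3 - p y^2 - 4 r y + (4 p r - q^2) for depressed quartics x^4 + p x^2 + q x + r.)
h(y) = y^3 - 5*y^2 + 8*y - 49

Identify coefficients: p = 5, q = -3, r = -2.
Plug into h(y) = y^3 - p y^2 - 4 r y + (4 p r - q^2):
  h(y) = y^3 - (5) y^2 - 4*(-2) y + (4*(5)*(-2) - (-3)^2)
       = y^3 + (-5) y^2 + (8) y + (-49).
Simplifying: h(y) = y^3 - 5*y^2 + 8*y - 49.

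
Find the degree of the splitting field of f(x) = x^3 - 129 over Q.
[K:Q] = 6

x^3 - 129 has one real root r = 129^(1/3) and two complex roots r*zeta_3, r*zeta_3^2 where zeta_3 = e^(2*pi*i/3). The splitting field is Q(r, zeta_3). [Q(r):Q] = 3 and [Q(zeta_3):Q] = 2 with gcd = 1, so [Q(r, zeta_3):Q] = 3 * 2 = 6.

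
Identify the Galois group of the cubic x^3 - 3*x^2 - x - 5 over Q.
Gal(K/Q) = S_3 (symmetric group of order 6)

Compute the discriminant of x^3 + (-3)*x^2 + (-1)*x + (-5): Δ = -1472. Since Δ is not a rational square, the Galois group is not contained in A_3; it must be the full S_3 (irreducibility of the cubic rules out anything smaller).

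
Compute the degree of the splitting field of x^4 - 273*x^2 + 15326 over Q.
[K:Q] = 4

f factors as (x^2 - 79)(x^2 - 194); the splitting field is K = Q(sqrt(79), sqrt(194)). Since 79, 194, and 15326 are all non-squares in Q, the three subfields Q(sqrt(79)), Q(sqrt(194)), Q(sqrt(15326)) are distinct degree-2 extensions, so [K:Q] = 4 (Klein four Galois group).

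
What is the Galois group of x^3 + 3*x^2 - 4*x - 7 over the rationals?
Gal(K/Q) = S_3 (symmetric group of order 6)

Compute the discriminant of x^3 + (3)*x^2 + (-4)*x + (-7): Δ = 1345. Since Δ is not a rational square, the Galois group is not contained in A_3; it must be the full S_3 (irreducibility of the cubic rules out anything smaller).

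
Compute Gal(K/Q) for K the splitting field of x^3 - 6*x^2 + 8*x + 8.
Gal(K/Q) = S_3 (symmetric group of order 6)

Compute the discriminant of x^3 + (-6)*x^2 + (8)*x + (8): Δ = -1472. Since Δ is not a rational square, the Galois group is not contained in A_3; it must be the full S_3 (irreducibility of the cubic rules out anything smaller).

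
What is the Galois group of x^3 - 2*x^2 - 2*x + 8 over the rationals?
Gal(K/Q) = S_3 (symmetric group of order 6)

Compute the discriminant of x^3 + (-2)*x^2 + (-2)*x + (8): Δ = -848. Since Δ is not a rational square, the Galois group is not contained in A_3; it must be the full S_3 (irreducibility of the cubic rules out anything smaller).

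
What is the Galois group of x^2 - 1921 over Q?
Gal(K/Q) = Z/2Z (cyclic of order 2)

x^2 - 1921 is irreducible over Q since 1921 is not a rational square. The splitting field Q(sqrt(1921)) has degree 2 over Q, and its unique nontrivial automorphism is sqrt(1921) ↦ -sqrt(1921). Hence Gal(Q(sqrt(1921))/Q) = Z/2Z.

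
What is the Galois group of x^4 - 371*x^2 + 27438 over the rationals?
Gal(K/Q) = V_4 (Klein four-group, Z/2Z × Z/2Z)

f factors as (x^2 - 269)(x^2 - 102), so the splitting field is K = Q(sqrt(269), sqrt(102)). The elements 269, 102, 27438 are all non-squares in Q, so sqrt(269) and sqrt(102) generate independent quadratic extensions. Thus [K:Q] = 4 and Gal(K/Q) is generated by the two order-2 automorphisms sqrt(269) ↦ -sqrt(269) and sqrt(102) ↦ -sqrt(102), giving V_4.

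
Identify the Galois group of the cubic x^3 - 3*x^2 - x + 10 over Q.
Gal(K/Q) = S_3 (symmetric group of order 6)

Compute the discriminant of x^3 + (-3)*x^2 + (-1)*x + (10): Δ = -1067. Since Δ is not a rational square, the Galois group is not contained in A_3; it must be the full S_3 (irreducibility of the cubic rules out anything smaller).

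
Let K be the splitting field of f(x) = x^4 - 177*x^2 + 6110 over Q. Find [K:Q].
[K:Q] = 4

f factors as (x^2 - 130)(x^2 - 47); the splitting field is K = Q(sqrt(130), sqrt(47)). Since 130, 47, and 6110 are all non-squares in Q, the three subfields Q(sqrt(130)), Q(sqrt(47)), Q(sqrt(6110)) are distinct degree-2 extensions, so [K:Q] = 4 (Klein four Galois group).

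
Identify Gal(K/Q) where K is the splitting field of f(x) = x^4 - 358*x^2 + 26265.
Gal(K/Q) = V_4 (Klein four-group, Z/2Z × Z/2Z)

f factors as (x^2 - 255)(x^2 - 103), so the splitting field is K = Q(sqrt(255), sqrt(103)). The elements 255, 103, 26265 are all non-squares in Q, so sqrt(255) and sqrt(103) generate independent quadratic extensions. Thus [K:Q] = 4 and Gal(K/Q) is generated by the two order-2 automorphisms sqrt(255) ↦ -sqrt(255) and sqrt(103) ↦ -sqrt(103), giving V_4.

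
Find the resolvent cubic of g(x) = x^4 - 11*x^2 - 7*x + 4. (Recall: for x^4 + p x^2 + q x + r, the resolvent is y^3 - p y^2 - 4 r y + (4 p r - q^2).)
h(y) = y^3 + 11*y^2 - 16*y - 225

Identify coefficients: p = -11, q = -7, r = 4.
Plug into h(y) = y^3 - p y^2 - 4 r y + (4 p r - q^2):
  h(y) = y^3 - (-11) y^2 - 4*(4) y + (4*(-11)*(4) - (-7)^2)
       = y^3 + (11) y^2 + (-16) y + (-225).
Simplifying: h(y) = y^3 + 11*y^2 - 16*y - 225.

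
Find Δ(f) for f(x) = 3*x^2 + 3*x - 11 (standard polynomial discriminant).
Δ = 141

For a quadratic a x^2 + b x + c the discriminant is Δ = b^2 - 4ac = (3)^2 - 4*(3)*(-11) = 9 - (-132) = 141.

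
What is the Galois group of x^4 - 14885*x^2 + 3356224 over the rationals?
Gal(K/Q) = Z/2Z (cyclic of order 2)

f factors as (x^2 - 229)(x^2 - 14656), so the splitting field is K = Q(sqrt(229), sqrt(14656)). The squarefree part of 229 is 229 and the squarefree part of 14656 is also 229, so sqrt(229) and sqrt(14656) are both rational multiples of sqrt(229). Hence Q(sqrt(229)) = Q(sqrt(14656)) = Q(sqrt(229)), and the splitting field collapses to a single degree-2 extension with Galois group Z/2Z.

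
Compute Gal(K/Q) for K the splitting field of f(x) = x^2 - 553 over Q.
Gal(K/Q) = Z/2Z (cyclic of order 2)

x^2 - 553 is irreducible over Q since 553 is not a rational square. The splitting field Q(sqrt(553)) has degree 2 over Q, and its unique nontrivial automorphism is sqrt(553) ↦ -sqrt(553). Hence Gal(Q(sqrt(553))/Q) = Z/2Z.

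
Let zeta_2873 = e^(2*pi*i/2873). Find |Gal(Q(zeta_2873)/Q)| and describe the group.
|Gal(Q(zeta_2873)/Q)| = phi(2873) = 2496; group ≅ (Z/2873Z)^* ≅ Z/16Z × Z/156Z

The n-th cyclotomic polynomial Φ_2873(x) is the minimal polynomial of zeta_2873 over Q and has degree phi(2873) = 2496. So Q(zeta_2873) is a degree-2496 Galois extension with Galois group (Z/2873Z)^*. By CRT, (Z/2873Z)^* ≅ (Z/169Z)^* × (Z/17Z)^*. Each prime-power unit group is (Z/169Z)^* ≅ Z/156Z; (Z/17Z)^* ≅ Z/16Z. Hence Gal(Q(zeta_2873)/Q) ≅ Z/16Z × Z/156Z.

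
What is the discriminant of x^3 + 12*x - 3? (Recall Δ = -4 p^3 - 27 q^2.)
Δ = -7155

For a depressed cubic x^3 + p x + q the discriminant is Δ = -4 p^3 - 27 q^2 = -4*(12)^3 - 27*(-3)^2 = -6912 - 243 = -7155.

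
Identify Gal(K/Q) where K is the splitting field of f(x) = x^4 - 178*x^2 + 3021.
Gal(K/Q) = V_4 (Klein four-group, Z/2Z × Z/2Z)

f factors as (x^2 - 19)(x^2 - 159), so the splitting field is K = Q(sqrt(19), sqrt(159)). The elements 19, 159, 3021 are all non-squares in Q, so sqrt(19) and sqrt(159) generate independent quadratic extensions. Thus [K:Q] = 4 and Gal(K/Q) is generated by the two order-2 automorphisms sqrt(19) ↦ -sqrt(19) and sqrt(159) ↦ -sqrt(159), giving V_4.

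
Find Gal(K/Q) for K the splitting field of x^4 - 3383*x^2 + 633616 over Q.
Gal(K/Q) = Z/2Z (cyclic of order 2)

f factors as (x^2 - 199)(x^2 - 3184), so the splitting field is K = Q(sqrt(199), sqrt(3184)). The squarefree part of 199 is 199 and the squarefree part of 3184 is also 199, so sqrt(199) and sqrt(3184) are both rational multiples of sqrt(199). Hence Q(sqrt(199)) = Q(sqrt(3184)) = Q(sqrt(199)), and the splitting field collapses to a single degree-2 extension with Galois group Z/2Z.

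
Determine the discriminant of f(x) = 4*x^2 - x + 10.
Δ = -159

For a quadratic a x^2 + b x + c the discriminant is Δ = b^2 - 4ac = (-1)^2 - 4*(4)*(10) = 1 - (160) = -159.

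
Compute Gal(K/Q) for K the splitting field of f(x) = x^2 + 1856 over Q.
Gal(K/Q) = Z/2Z (cyclic of order 2)

x^2 + 1856 is irreducible over Q since -1856 is not a rational square. The splitting field Q(sqrt(-1856)) has degree 2 over Q, and its unique nontrivial automorphism is sqrt(-1856) ↦ -sqrt(-1856). Hence Gal(Q(sqrt(-1856))/Q) = Z/2Z.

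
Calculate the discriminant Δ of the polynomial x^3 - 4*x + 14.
Δ = -5036

For a depressed cubic x^3 + p x + q the discriminant is Δ = -4 p^3 - 27 q^2 = -4*(-4)^3 - 27*(14)^2 = 256 - 5292 = -5036.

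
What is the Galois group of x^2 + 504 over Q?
Gal(K/Q) = Z/2Z (cyclic of order 2)

x^2 + 504 is irreducible over Q since -504 is not a rational square. The splitting field Q(sqrt(-504)) has degree 2 over Q, and its unique nontrivial automorphism is sqrt(-504) ↦ -sqrt(-504). Hence Gal(Q(sqrt(-504))/Q) = Z/2Z.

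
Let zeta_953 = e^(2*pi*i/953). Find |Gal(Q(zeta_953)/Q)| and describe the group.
|Gal(Q(zeta_953)/Q)| = phi(953) = 952; group ≅ (Z/953Z)^* ≅ Z/952Z

The n-th cyclotomic polynomial Φ_953(x) is the minimal polynomial of zeta_953 over Q and has degree phi(953) = 952. So Q(zeta_953) is a degree-952 Galois extension with Galois group (Z/953Z)^*. (Z/953Z)^* is cyclic since 953 is an odd prime power (or 4). Hence Gal(Q(zeta_953)/Q) ≅ Z/952Z.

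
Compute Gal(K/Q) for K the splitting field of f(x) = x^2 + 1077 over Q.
Gal(K/Q) = Z/2Z (cyclic of order 2)

x^2 + 1077 is irreducible over Q since -1077 is not a rational square. The splitting field Q(sqrt(-1077)) has degree 2 over Q, and its unique nontrivial automorphism is sqrt(-1077) ↦ -sqrt(-1077). Hence Gal(Q(sqrt(-1077))/Q) = Z/2Z.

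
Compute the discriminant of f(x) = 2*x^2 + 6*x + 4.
Δ = 4

For a quadratic a x^2 + b x + c the discriminant is Δ = b^2 - 4ac = (6)^2 - 4*(2)*(4) = 36 - (32) = 4.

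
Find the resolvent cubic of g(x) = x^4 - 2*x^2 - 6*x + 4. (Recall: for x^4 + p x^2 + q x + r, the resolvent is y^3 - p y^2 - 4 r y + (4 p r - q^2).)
h(y) = y^3 + 2*y^2 - 16*y - 68

Identify coefficients: p = -2, q = -6, r = 4.
Plug into h(y) = y^3 - p y^2 - 4 r y + (4 p r - q^2):
  h(y) = y^3 - (-2) y^2 - 4*(4) y + (4*(-2)*(4) - (-6)^2)
       = y^3 + (2) y^2 + (-16) y + (-68).
Simplifying: h(y) = y^3 + 2*y^2 - 16*y - 68.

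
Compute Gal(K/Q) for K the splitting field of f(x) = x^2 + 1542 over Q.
Gal(K/Q) = Z/2Z (cyclic of order 2)

x^2 + 1542 is irreducible over Q since -1542 is not a rational square. The splitting field Q(sqrt(-1542)) has degree 2 over Q, and its unique nontrivial automorphism is sqrt(-1542) ↦ -sqrt(-1542). Hence Gal(Q(sqrt(-1542))/Q) = Z/2Z.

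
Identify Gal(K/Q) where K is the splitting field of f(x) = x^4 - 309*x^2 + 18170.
Gal(K/Q) = V_4 (Klein four-group, Z/2Z × Z/2Z)

f factors as (x^2 - 230)(x^2 - 79), so the splitting field is K = Q(sqrt(230), sqrt(79)). The elements 230, 79, 18170 are all non-squares in Q, so sqrt(230) and sqrt(79) generate independent quadratic extensions. Thus [K:Q] = 4 and Gal(K/Q) is generated by the two order-2 automorphisms sqrt(230) ↦ -sqrt(230) and sqrt(79) ↦ -sqrt(79), giving V_4.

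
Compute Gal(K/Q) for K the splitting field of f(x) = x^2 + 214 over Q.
Gal(K/Q) = Z/2Z (cyclic of order 2)

x^2 + 214 is irreducible over Q since -214 is not a rational square. The splitting field Q(sqrt(-214)) has degree 2 over Q, and its unique nontrivial automorphism is sqrt(-214) ↦ -sqrt(-214). Hence Gal(Q(sqrt(-214))/Q) = Z/2Z.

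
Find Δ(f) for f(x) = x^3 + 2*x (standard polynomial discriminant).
Δ = -32

For a depressed cubic x^3 + p x + q the discriminant is Δ = -4 p^3 - 27 q^2 = -4*(2)^3 - 27*(0)^2 = -32 - 0 = -32.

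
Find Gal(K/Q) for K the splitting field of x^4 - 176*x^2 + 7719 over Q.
Gal(K/Q) = V_4 (Klein four-group, Z/2Z × Z/2Z)

f factors as (x^2 - 83)(x^2 - 93), so the splitting field is K = Q(sqrt(83), sqrt(93)). The elements 83, 93, 7719 are all non-squares in Q, so sqrt(83) and sqrt(93) generate independent quadratic extensions. Thus [K:Q] = 4 and Gal(K/Q) is generated by the two order-2 automorphisms sqrt(83) ↦ -sqrt(83) and sqrt(93) ↦ -sqrt(93), giving V_4.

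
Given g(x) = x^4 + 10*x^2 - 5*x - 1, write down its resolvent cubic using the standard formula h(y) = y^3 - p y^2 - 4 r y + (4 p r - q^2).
h(y) = y^3 - 10*y^2 + 4*y - 65

Identify coefficients: p = 10, q = -5, r = -1.
Plug into h(y) = y^3 - p y^2 - 4 r y + (4 p r - q^2):
  h(y) = y^3 - (10) y^2 - 4*(-1) y + (4*(10)*(-1) - (-5)^2)
       = y^3 + (-10) y^2 + (4) y + (-65).
Simplifying: h(y) = y^3 - 10*y^2 + 4*y - 65.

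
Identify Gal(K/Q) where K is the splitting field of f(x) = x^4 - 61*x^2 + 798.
Gal(K/Q) = V_4 (Klein four-group, Z/2Z × Z/2Z)

f factors as (x^2 - 42)(x^2 - 19), so the splitting field is K = Q(sqrt(42), sqrt(19)). The elements 42, 19, 798 are all non-squares in Q, so sqrt(42) and sqrt(19) generate independent quadratic extensions. Thus [K:Q] = 4 and Gal(K/Q) is generated by the two order-2 automorphisms sqrt(42) ↦ -sqrt(42) and sqrt(19) ↦ -sqrt(19), giving V_4.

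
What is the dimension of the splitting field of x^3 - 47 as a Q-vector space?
[K:Q] = 6

x^3 - 47 has one real root r = 47^(1/3) and two complex roots r*zeta_3, r*zeta_3^2 where zeta_3 = e^(2*pi*i/3). The splitting field is Q(r, zeta_3). [Q(r):Q] = 3 and [Q(zeta_3):Q] = 2 with gcd = 1, so [Q(r, zeta_3):Q] = 3 * 2 = 6.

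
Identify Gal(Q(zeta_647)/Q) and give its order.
|Gal(Q(zeta_647)/Q)| = phi(647) = 646; group ≅ (Z/647Z)^* ≅ Z/646Z

The n-th cyclotomic polynomial Φ_647(x) is the minimal polynomial of zeta_647 over Q and has degree phi(647) = 646. So Q(zeta_647) is a degree-646 Galois extension with Galois group (Z/647Z)^*. (Z/647Z)^* is cyclic since 647 is an odd prime power (or 4). Hence Gal(Q(zeta_647)/Q) ≅ Z/646Z.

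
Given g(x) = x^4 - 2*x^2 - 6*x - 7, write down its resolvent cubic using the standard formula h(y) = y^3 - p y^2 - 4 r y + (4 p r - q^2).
h(y) = y^3 + 2*y^2 + 28*y + 20

Identify coefficients: p = -2, q = -6, r = -7.
Plug into h(y) = y^3 - p y^2 - 4 r y + (4 p r - q^2):
  h(y) = y^3 - (-2) y^2 - 4*(-7) y + (4*(-2)*(-7) - (-6)^2)
       = y^3 + (2) y^2 + (28) y + (20).
Simplifying: h(y) = y^3 + 2*y^2 + 28*y + 20.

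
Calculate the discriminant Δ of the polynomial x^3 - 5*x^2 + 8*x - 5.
Δ = -23

For x^3 + a x^2 + b x + c the discriminant is Δ = 18 a b c - 4 a^3 c + a^2 b^2 - 4 b^3 - 27 c^2.
Plug a = -5, b = 8, c = -5:
  18*(-5)*(8)*(-5) - 4*(-5)^3*(-5) + (-5)^2*(8)^2 - 4*(8)^3 - 27*(-5)^2
  = 3600 + (-2500) + 1600 + (-2048) + (-675)
  = -23.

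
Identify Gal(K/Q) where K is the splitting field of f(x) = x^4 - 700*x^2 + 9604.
Gal(K/Q) = Z/2Z (cyclic of order 2)

f factors as (x^2 - 686)(x^2 - 14), so the splitting field is K = Q(sqrt(686), sqrt(14)). The squarefree part of 686 is 14 and the squarefree part of 14 is also 14, so sqrt(686) and sqrt(14) are both rational multiples of sqrt(14). Hence Q(sqrt(686)) = Q(sqrt(14)) = Q(sqrt(14)), and the splitting field collapses to a single degree-2 extension with Galois group Z/2Z.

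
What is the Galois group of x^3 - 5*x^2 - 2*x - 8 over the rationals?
Gal(K/Q) = S_3 (symmetric group of order 6)

Compute the discriminant of x^3 + (-5)*x^2 + (-2)*x + (-8): Δ = -7036. Since Δ is not a rational square, the Galois group is not contained in A_3; it must be the full S_3 (irreducibility of the cubic rules out anything smaller).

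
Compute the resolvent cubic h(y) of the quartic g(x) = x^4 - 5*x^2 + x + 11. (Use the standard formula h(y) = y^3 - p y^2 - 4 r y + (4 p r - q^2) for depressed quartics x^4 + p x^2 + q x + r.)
h(y) = y^3 + 5*y^2 - 44*y - 221

Identify coefficients: p = -5, q = 1, r = 11.
Plug into h(y) = y^3 - p y^2 - 4 r y + (4 p r - q^2):
  h(y) = y^3 - (-5) y^2 - 4*(11) y + (4*(-5)*(11) - (1)^2)
       = y^3 + (5) y^2 + (-44) y + (-221).
Simplifying: h(y) = y^3 + 5*y^2 - 44*y - 221.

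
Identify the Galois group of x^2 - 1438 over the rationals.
Gal(K/Q) = Z/2Z (cyclic of order 2)

x^2 - 1438 is irreducible over Q since 1438 is not a rational square. The splitting field Q(sqrt(1438)) has degree 2 over Q, and its unique nontrivial automorphism is sqrt(1438) ↦ -sqrt(1438). Hence Gal(Q(sqrt(1438))/Q) = Z/2Z.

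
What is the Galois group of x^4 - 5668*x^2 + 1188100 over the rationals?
Gal(K/Q) = Z/2Z (cyclic of order 2)

f factors as (x^2 - 218)(x^2 - 5450), so the splitting field is K = Q(sqrt(218), sqrt(5450)). The squarefree part of 218 is 218 and the squarefree part of 5450 is also 218, so sqrt(218) and sqrt(5450) are both rational multiples of sqrt(218). Hence Q(sqrt(218)) = Q(sqrt(5450)) = Q(sqrt(218)), and the splitting field collapses to a single degree-2 extension with Galois group Z/2Z.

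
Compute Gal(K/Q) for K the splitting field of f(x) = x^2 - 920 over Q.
Gal(K/Q) = Z/2Z (cyclic of order 2)

x^2 - 920 is irreducible over Q since 920 is not a rational square. The splitting field Q(sqrt(920)) has degree 2 over Q, and its unique nontrivial automorphism is sqrt(920) ↦ -sqrt(920). Hence Gal(Q(sqrt(920))/Q) = Z/2Z.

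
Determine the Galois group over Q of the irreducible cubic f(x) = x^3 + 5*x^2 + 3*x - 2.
Gal(K/Q) = S_3 (symmetric group of order 6)

Compute the discriminant of x^3 + (5)*x^2 + (3)*x + (-2): Δ = 469. Since Δ is not a rational square, the Galois group is not contained in A_3; it must be the full S_3 (irreducibility of the cubic rules out anything smaller).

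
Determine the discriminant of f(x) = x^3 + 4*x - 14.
Δ = -5548

For a depressed cubic x^3 + p x + q the discriminant is Δ = -4 p^3 - 27 q^2 = -4*(4)^3 - 27*(-14)^2 = -256 - 5292 = -5548.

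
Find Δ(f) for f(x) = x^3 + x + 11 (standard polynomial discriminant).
Δ = -3271

For a depressed cubic x^3 + p x + q the discriminant is Δ = -4 p^3 - 27 q^2 = -4*(1)^3 - 27*(11)^2 = -4 - 3267 = -3271.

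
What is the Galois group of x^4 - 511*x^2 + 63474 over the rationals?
Gal(K/Q) = V_4 (Klein four-group, Z/2Z × Z/2Z)

f factors as (x^2 - 298)(x^2 - 213), so the splitting field is K = Q(sqrt(298), sqrt(213)). The elements 298, 213, 63474 are all non-squares in Q, so sqrt(298) and sqrt(213) generate independent quadratic extensions. Thus [K:Q] = 4 and Gal(K/Q) is generated by the two order-2 automorphisms sqrt(298) ↦ -sqrt(298) and sqrt(213) ↦ -sqrt(213), giving V_4.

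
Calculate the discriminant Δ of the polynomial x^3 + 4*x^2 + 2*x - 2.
Δ = 148

For x^3 + a x^2 + b x + c the discriminant is Δ = 18 a b c - 4 a^3 c + a^2 b^2 - 4 b^3 - 27 c^2.
Plug a = 4, b = 2, c = -2:
  18*(4)*(2)*(-2) - 4*(4)^3*(-2) + (4)^2*(2)^2 - 4*(2)^3 - 27*(-2)^2
  = -288 + (512) + 64 + (-32) + (-108)
  = 148.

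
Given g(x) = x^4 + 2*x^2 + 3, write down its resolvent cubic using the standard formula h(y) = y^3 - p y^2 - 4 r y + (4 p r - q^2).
h(y) = y^3 - 2*y^2 - 12*y + 24

Identify coefficients: p = 2, q = 0, r = 3.
Plug into h(y) = y^3 - p y^2 - 4 r y + (4 p r - q^2):
  h(y) = y^3 - (2) y^2 - 4*(3) y + (4*(2)*(3) - (0)^2)
       = y^3 + (-2) y^2 + (-12) y + (24).
Simplifying: h(y) = y^3 - 2*y^2 - 12*y + 24.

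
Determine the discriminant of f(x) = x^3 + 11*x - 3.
Δ = -5567

For a depressed cubic x^3 + p x + q the discriminant is Δ = -4 p^3 - 27 q^2 = -4*(11)^3 - 27*(-3)^2 = -5324 - 243 = -5567.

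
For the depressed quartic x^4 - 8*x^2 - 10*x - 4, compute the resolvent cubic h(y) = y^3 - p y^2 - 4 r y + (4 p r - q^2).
h(y) = y^3 + 8*y^2 + 16*y + 28

Identify coefficients: p = -8, q = -10, r = -4.
Plug into h(y) = y^3 - p y^2 - 4 r y + (4 p r - q^2):
  h(y) = y^3 - (-8) y^2 - 4*(-4) y + (4*(-8)*(-4) - (-10)^2)
       = y^3 + (8) y^2 + (16) y + (28).
Simplifying: h(y) = y^3 + 8*y^2 + 16*y + 28.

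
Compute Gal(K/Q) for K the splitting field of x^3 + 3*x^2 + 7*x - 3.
Gal(K/Q) = S_3 (symmetric group of order 6)

Compute the discriminant of x^3 + (3)*x^2 + (7)*x + (-3): Δ = -1984. Since Δ is not a rational square, the Galois group is not contained in A_3; it must be the full S_3 (irreducibility of the cubic rules out anything smaller).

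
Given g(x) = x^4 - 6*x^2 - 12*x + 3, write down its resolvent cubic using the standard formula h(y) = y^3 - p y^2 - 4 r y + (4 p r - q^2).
h(y) = y^3 + 6*y^2 - 12*y - 216

Identify coefficients: p = -6, q = -12, r = 3.
Plug into h(y) = y^3 - p y^2 - 4 r y + (4 p r - q^2):
  h(y) = y^3 - (-6) y^2 - 4*(3) y + (4*(-6)*(3) - (-12)^2)
       = y^3 + (6) y^2 + (-12) y + (-216).
Simplifying: h(y) = y^3 + 6*y^2 - 12*y - 216.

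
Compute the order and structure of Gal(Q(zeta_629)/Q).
|Gal(Q(zeta_629)/Q)| = phi(629) = 576; group ≅ (Z/629Z)^* ≅ Z/16Z × Z/36Z

The n-th cyclotomic polynomial Φ_629(x) is the minimal polynomial of zeta_629 over Q and has degree phi(629) = 576. So Q(zeta_629) is a degree-576 Galois extension with Galois group (Z/629Z)^*. By CRT, (Z/629Z)^* ≅ (Z/17Z)^* × (Z/37Z)^*. Each prime-power unit group is (Z/17Z)^* ≅ Z/16Z; (Z/37Z)^* ≅ Z/36Z. Hence Gal(Q(zeta_629)/Q) ≅ Z/16Z × Z/36Z.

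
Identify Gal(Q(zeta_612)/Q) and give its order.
|Gal(Q(zeta_612)/Q)| = phi(612) = 192; group ≅ (Z/612Z)^* ≅ Z/2Z × Z/6Z × Z/16Z

The n-th cyclotomic polynomial Φ_612(x) is the minimal polynomial of zeta_612 over Q and has degree phi(612) = 192. So Q(zeta_612) is a degree-192 Galois extension with Galois group (Z/612Z)^*. By CRT, (Z/612Z)^* ≅ (Z/4Z)^* × (Z/9Z)^* × (Z/17Z)^*. Each prime-power unit group is (Z/4Z)^* ≅ Z/2Z; (Z/9Z)^* ≅ Z/6Z; (Z/17Z)^* ≅ Z/16Z. Hence Gal(Q(zeta_612)/Q) ≅ Z/2Z × Z/6Z × Z/16Z.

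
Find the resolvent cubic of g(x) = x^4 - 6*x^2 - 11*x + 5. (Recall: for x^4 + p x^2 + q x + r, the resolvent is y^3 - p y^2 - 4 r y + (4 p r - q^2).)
h(y) = y^3 + 6*y^2 - 20*y - 241

Identify coefficients: p = -6, q = -11, r = 5.
Plug into h(y) = y^3 - p y^2 - 4 r y + (4 p r - q^2):
  h(y) = y^3 - (-6) y^2 - 4*(5) y + (4*(-6)*(5) - (-11)^2)
       = y^3 + (6) y^2 + (-20) y + (-241).
Simplifying: h(y) = y^3 + 6*y^2 - 20*y - 241.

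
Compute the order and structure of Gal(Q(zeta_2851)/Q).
|Gal(Q(zeta_2851)/Q)| = phi(2851) = 2850; group ≅ (Z/2851Z)^* ≅ Z/2850Z

The n-th cyclotomic polynomial Φ_2851(x) is the minimal polynomial of zeta_2851 over Q and has degree phi(2851) = 2850. So Q(zeta_2851) is a degree-2850 Galois extension with Galois group (Z/2851Z)^*. (Z/2851Z)^* is cyclic since 2851 is an odd prime power (or 4). Hence Gal(Q(zeta_2851)/Q) ≅ Z/2850Z.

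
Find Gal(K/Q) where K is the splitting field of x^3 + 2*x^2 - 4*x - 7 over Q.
Gal(K/Q) = S_3 (symmetric group of order 6)

Compute the discriminant of x^3 + (2)*x^2 + (-4)*x + (-7): Δ = 229. Since Δ is not a rational square, the Galois group is not contained in A_3; it must be the full S_3 (irreducibility of the cubic rules out anything smaller).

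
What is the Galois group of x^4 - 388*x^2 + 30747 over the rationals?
Gal(K/Q) = V_4 (Klein four-group, Z/2Z × Z/2Z)

f factors as (x^2 - 277)(x^2 - 111), so the splitting field is K = Q(sqrt(277), sqrt(111)). The elements 277, 111, 30747 are all non-squares in Q, so sqrt(277) and sqrt(111) generate independent quadratic extensions. Thus [K:Q] = 4 and Gal(K/Q) is generated by the two order-2 automorphisms sqrt(277) ↦ -sqrt(277) and sqrt(111) ↦ -sqrt(111), giving V_4.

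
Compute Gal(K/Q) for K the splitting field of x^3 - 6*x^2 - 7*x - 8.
Gal(K/Q) = S_3 (symmetric group of order 6)

Compute the discriminant of x^3 + (-6)*x^2 + (-7)*x + (-8): Δ = -11552. Since Δ is not a rational square, the Galois group is not contained in A_3; it must be the full S_3 (irreducibility of the cubic rules out anything smaller).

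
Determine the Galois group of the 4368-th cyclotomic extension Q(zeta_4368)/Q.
|Gal(Q(zeta_4368)/Q)| = phi(4368) = 1152; group ≅ (Z/4368Z)^* ≅ Z/2Z × Z/2Z × Z/4Z × Z/6Z × Z/12Z

The n-th cyclotomic polynomial Φ_4368(x) is the minimal polynomial of zeta_4368 over Q and has degree phi(4368) = 1152. So Q(zeta_4368) is a degree-1152 Galois extension with Galois group (Z/4368Z)^*. By CRT, (Z/4368Z)^* ≅ (Z/16Z)^* × (Z/3Z)^* × (Z/7Z)^* × (Z/13Z)^*. Each prime-power unit group is (Z/16Z)^* ≅ Z/2Z × Z/4Z; (Z/3Z)^* ≅ Z/2Z; (Z/7Z)^* ≅ Z/6Z; (Z/13Z)^* ≅ Z/12Z. Hence Gal(Q(zeta_4368)/Q) ≅ Z/2Z × Z/2Z × Z/4Z × Z/6Z × Z/12Z.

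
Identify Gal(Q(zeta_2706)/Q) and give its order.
|Gal(Q(zeta_2706)/Q)| = phi(2706) = 800; group ≅ (Z/2706Z)^* ≅ Z/2Z × Z/10Z × Z/40Z

The n-th cyclotomic polynomial Φ_2706(x) is the minimal polynomial of zeta_2706 over Q and has degree phi(2706) = 800. So Q(zeta_2706) is a degree-800 Galois extension with Galois group (Z/2706Z)^*. By CRT, (Z/2706Z)^* ≅ (Z/2Z)^* × (Z/3Z)^* × (Z/11Z)^* × (Z/41Z)^*. Each prime-power unit group is (Z/2Z)^* ≅ trivial group (order 1); (Z/3Z)^* ≅ Z/2Z; (Z/11Z)^* ≅ Z/10Z; (Z/41Z)^* ≅ Z/40Z. Hence Gal(Q(zeta_2706)/Q) ≅ Z/2Z × Z/10Z × Z/40Z.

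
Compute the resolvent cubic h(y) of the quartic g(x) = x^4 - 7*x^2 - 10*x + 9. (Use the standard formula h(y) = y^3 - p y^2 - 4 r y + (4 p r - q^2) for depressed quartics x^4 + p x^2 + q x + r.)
h(y) = y^3 + 7*y^2 - 36*y - 352

Identify coefficients: p = -7, q = -10, r = 9.
Plug into h(y) = y^3 - p y^2 - 4 r y + (4 p r - q^2):
  h(y) = y^3 - (-7) y^2 - 4*(9) y + (4*(-7)*(9) - (-10)^2)
       = y^3 + (7) y^2 + (-36) y + (-352).
Simplifying: h(y) = y^3 + 7*y^2 - 36*y - 352.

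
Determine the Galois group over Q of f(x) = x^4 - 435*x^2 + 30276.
Gal(K/Q) = Z/2Z (cyclic of order 2)

f factors as (x^2 - 348)(x^2 - 87), so the splitting field is K = Q(sqrt(348), sqrt(87)). The squarefree part of 348 is 87 and the squarefree part of 87 is also 87, so sqrt(348) and sqrt(87) are both rational multiples of sqrt(87). Hence Q(sqrt(348)) = Q(sqrt(87)) = Q(sqrt(87)), and the splitting field collapses to a single degree-2 extension with Galois group Z/2Z.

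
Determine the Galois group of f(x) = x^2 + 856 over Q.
Gal(K/Q) = Z/2Z (cyclic of order 2)

x^2 + 856 is irreducible over Q since -856 is not a rational square. The splitting field Q(sqrt(-856)) has degree 2 over Q, and its unique nontrivial automorphism is sqrt(-856) ↦ -sqrt(-856). Hence Gal(Q(sqrt(-856))/Q) = Z/2Z.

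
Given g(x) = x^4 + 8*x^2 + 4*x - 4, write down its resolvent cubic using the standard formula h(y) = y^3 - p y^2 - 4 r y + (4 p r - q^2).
h(y) = y^3 - 8*y^2 + 16*y - 144

Identify coefficients: p = 8, q = 4, r = -4.
Plug into h(y) = y^3 - p y^2 - 4 r y + (4 p r - q^2):
  h(y) = y^3 - (8) y^2 - 4*(-4) y + (4*(8)*(-4) - (4)^2)
       = y^3 + (-8) y^2 + (16) y + (-144).
Simplifying: h(y) = y^3 - 8*y^2 + 16*y - 144.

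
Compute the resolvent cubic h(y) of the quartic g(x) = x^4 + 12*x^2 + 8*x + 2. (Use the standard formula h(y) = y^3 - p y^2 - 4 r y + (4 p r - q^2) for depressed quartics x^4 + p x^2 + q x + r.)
h(y) = y^3 - 12*y^2 - 8*y + 32

Identify coefficients: p = 12, q = 8, r = 2.
Plug into h(y) = y^3 - p y^2 - 4 r y + (4 p r - q^2):
  h(y) = y^3 - (12) y^2 - 4*(2) y + (4*(12)*(2) - (8)^2)
       = y^3 + (-12) y^2 + (-8) y + (32).
Simplifying: h(y) = y^3 - 12*y^2 - 8*y + 32.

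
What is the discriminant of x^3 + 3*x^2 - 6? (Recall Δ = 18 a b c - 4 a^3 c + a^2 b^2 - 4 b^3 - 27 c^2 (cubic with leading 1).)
Δ = -324

For x^3 + a x^2 + b x + c the discriminant is Δ = 18 a b c - 4 a^3 c + a^2 b^2 - 4 b^3 - 27 c^2.
Plug a = 3, b = 0, c = -6:
  18*(3)*(0)*(-6) - 4*(3)^3*(-6) + (3)^2*(0)^2 - 4*(0)^3 - 27*(-6)^2
  = 0 + (648) + 0 + (0) + (-972)
  = -324.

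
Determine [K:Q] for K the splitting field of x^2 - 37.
[K:Q] = 2

The polynomial x^2 - 37 is irreducible over Q since 37 is not a perfect square. Its splitting field is Q(sqrt(37)), which has degree 2 over Q.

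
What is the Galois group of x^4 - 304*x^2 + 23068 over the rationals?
Gal(K/Q) = V_4 (Klein four-group, Z/2Z × Z/2Z)

f factors as (x^2 - 158)(x^2 - 146), so the splitting field is K = Q(sqrt(158), sqrt(146)). The elements 158, 146, 23068 are all non-squares in Q, so sqrt(158) and sqrt(146) generate independent quadratic extensions. Thus [K:Q] = 4 and Gal(K/Q) is generated by the two order-2 automorphisms sqrt(158) ↦ -sqrt(158) and sqrt(146) ↦ -sqrt(146), giving V_4.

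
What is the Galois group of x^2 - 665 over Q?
Gal(K/Q) = Z/2Z (cyclic of order 2)

x^2 - 665 is irreducible over Q since 665 is not a rational square. The splitting field Q(sqrt(665)) has degree 2 over Q, and its unique nontrivial automorphism is sqrt(665) ↦ -sqrt(665). Hence Gal(Q(sqrt(665))/Q) = Z/2Z.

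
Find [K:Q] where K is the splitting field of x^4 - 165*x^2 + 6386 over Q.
[K:Q] = 4

f factors as (x^2 - 62)(x^2 - 103); the splitting field is K = Q(sqrt(62), sqrt(103)). Since 62, 103, and 6386 are all non-squares in Q, the three subfields Q(sqrt(62)), Q(sqrt(103)), Q(sqrt(6386)) are distinct degree-2 extensions, so [K:Q] = 4 (Klein four Galois group).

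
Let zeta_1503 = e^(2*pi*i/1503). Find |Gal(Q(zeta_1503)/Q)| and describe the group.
|Gal(Q(zeta_1503)/Q)| = phi(1503) = 996; group ≅ (Z/1503Z)^* ≅ Z/6Z × Z/166Z

The n-th cyclotomic polynomial Φ_1503(x) is the minimal polynomial of zeta_1503 over Q and has degree phi(1503) = 996. So Q(zeta_1503) is a degree-996 Galois extension with Galois group (Z/1503Z)^*. By CRT, (Z/1503Z)^* ≅ (Z/9Z)^* × (Z/167Z)^*. Each prime-power unit group is (Z/9Z)^* ≅ Z/6Z; (Z/167Z)^* ≅ Z/166Z. Hence Gal(Q(zeta_1503)/Q) ≅ Z/6Z × Z/166Z.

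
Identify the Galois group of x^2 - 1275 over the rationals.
Gal(K/Q) = Z/2Z (cyclic of order 2)

x^2 - 1275 is irreducible over Q since 1275 is not a rational square. The splitting field Q(sqrt(1275)) has degree 2 over Q, and its unique nontrivial automorphism is sqrt(1275) ↦ -sqrt(1275). Hence Gal(Q(sqrt(1275))/Q) = Z/2Z.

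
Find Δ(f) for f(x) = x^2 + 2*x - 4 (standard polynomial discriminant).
Δ = 20

For a quadratic a x^2 + b x + c the discriminant is Δ = b^2 - 4ac = (2)^2 - 4*(1)*(-4) = 4 - (-16) = 20.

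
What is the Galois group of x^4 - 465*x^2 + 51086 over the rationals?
Gal(K/Q) = V_4 (Klein four-group, Z/2Z × Z/2Z)

f factors as (x^2 - 287)(x^2 - 178), so the splitting field is K = Q(sqrt(287), sqrt(178)). The elements 287, 178, 51086 are all non-squares in Q, so sqrt(287) and sqrt(178) generate independent quadratic extensions. Thus [K:Q] = 4 and Gal(K/Q) is generated by the two order-2 automorphisms sqrt(287) ↦ -sqrt(287) and sqrt(178) ↦ -sqrt(178), giving V_4.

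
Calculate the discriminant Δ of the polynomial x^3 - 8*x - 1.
Δ = 2021

For a depressed cubic x^3 + p x + q the discriminant is Δ = -4 p^3 - 27 q^2 = -4*(-8)^3 - 27*(-1)^2 = 2048 - 27 = 2021.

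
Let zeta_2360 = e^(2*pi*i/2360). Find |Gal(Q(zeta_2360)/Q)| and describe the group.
|Gal(Q(zeta_2360)/Q)| = phi(2360) = 928; group ≅ (Z/2360Z)^* ≅ Z/2Z × Z/2Z × Z/4Z × Z/58Z

The n-th cyclotomic polynomial Φ_2360(x) is the minimal polynomial of zeta_2360 over Q and has degree phi(2360) = 928. So Q(zeta_2360) is a degree-928 Galois extension with Galois group (Z/2360Z)^*. By CRT, (Z/2360Z)^* ≅ (Z/8Z)^* × (Z/5Z)^* × (Z/59Z)^*. Each prime-power unit group is (Z/8Z)^* ≅ Z/2Z × Z/2Z; (Z/5Z)^* ≅ Z/4Z; (Z/59Z)^* ≅ Z/58Z. Hence Gal(Q(zeta_2360)/Q) ≅ Z/2Z × Z/2Z × Z/4Z × Z/58Z.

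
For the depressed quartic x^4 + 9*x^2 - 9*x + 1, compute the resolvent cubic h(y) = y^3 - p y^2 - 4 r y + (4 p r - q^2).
h(y) = y^3 - 9*y^2 - 4*y - 45

Identify coefficients: p = 9, q = -9, r = 1.
Plug into h(y) = y^3 - p y^2 - 4 r y + (4 p r - q^2):
  h(y) = y^3 - (9) y^2 - 4*(1) y + (4*(9)*(1) - (-9)^2)
       = y^3 + (-9) y^2 + (-4) y + (-45).
Simplifying: h(y) = y^3 - 9*y^2 - 4*y - 45.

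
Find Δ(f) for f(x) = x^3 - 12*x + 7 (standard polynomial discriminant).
Δ = 5589

For a depressed cubic x^3 + p x + q the discriminant is Δ = -4 p^3 - 27 q^2 = -4*(-12)^3 - 27*(7)^2 = 6912 - 1323 = 5589.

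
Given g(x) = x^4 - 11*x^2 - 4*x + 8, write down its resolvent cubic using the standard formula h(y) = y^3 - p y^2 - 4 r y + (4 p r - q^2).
h(y) = y^3 + 11*y^2 - 32*y - 368

Identify coefficients: p = -11, q = -4, r = 8.
Plug into h(y) = y^3 - p y^2 - 4 r y + (4 p r - q^2):
  h(y) = y^3 - (-11) y^2 - 4*(8) y + (4*(-11)*(8) - (-4)^2)
       = y^3 + (11) y^2 + (-32) y + (-368).
Simplifying: h(y) = y^3 + 11*y^2 - 32*y - 368.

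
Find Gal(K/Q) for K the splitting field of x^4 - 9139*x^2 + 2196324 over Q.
Gal(K/Q) = Z/2Z (cyclic of order 2)

f factors as (x^2 - 247)(x^2 - 8892), so the splitting field is K = Q(sqrt(247), sqrt(8892)). The squarefree part of 247 is 247 and the squarefree part of 8892 is also 247, so sqrt(247) and sqrt(8892) are both rational multiples of sqrt(247). Hence Q(sqrt(247)) = Q(sqrt(8892)) = Q(sqrt(247)), and the splitting field collapses to a single degree-2 extension with Galois group Z/2Z.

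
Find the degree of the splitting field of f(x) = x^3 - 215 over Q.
[K:Q] = 6

x^3 - 215 has one real root r = 215^(1/3) and two complex roots r*zeta_3, r*zeta_3^2 where zeta_3 = e^(2*pi*i/3). The splitting field is Q(r, zeta_3). [Q(r):Q] = 3 and [Q(zeta_3):Q] = 2 with gcd = 1, so [Q(r, zeta_3):Q] = 3 * 2 = 6.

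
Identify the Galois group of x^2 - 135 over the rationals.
Gal(K/Q) = Z/2Z (cyclic of order 2)

x^2 - 135 is irreducible over Q since 135 is not a rational square. The splitting field Q(sqrt(135)) has degree 2 over Q, and its unique nontrivial automorphism is sqrt(135) ↦ -sqrt(135). Hence Gal(Q(sqrt(135))/Q) = Z/2Z.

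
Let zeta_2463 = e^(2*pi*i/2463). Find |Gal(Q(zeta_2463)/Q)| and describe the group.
|Gal(Q(zeta_2463)/Q)| = phi(2463) = 1640; group ≅ (Z/2463Z)^* ≅ Z/2Z × Z/820Z

The n-th cyclotomic polynomial Φ_2463(x) is the minimal polynomial of zeta_2463 over Q and has degree phi(2463) = 1640. So Q(zeta_2463) is a degree-1640 Galois extension with Galois group (Z/2463Z)^*. By CRT, (Z/2463Z)^* ≅ (Z/3Z)^* × (Z/821Z)^*. Each prime-power unit group is (Z/3Z)^* ≅ Z/2Z; (Z/821Z)^* ≅ Z/820Z. Hence Gal(Q(zeta_2463)/Q) ≅ Z/2Z × Z/820Z.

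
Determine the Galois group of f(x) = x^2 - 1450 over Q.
Gal(K/Q) = Z/2Z (cyclic of order 2)

x^2 - 1450 is irreducible over Q since 1450 is not a rational square. The splitting field Q(sqrt(1450)) has degree 2 over Q, and its unique nontrivial automorphism is sqrt(1450) ↦ -sqrt(1450). Hence Gal(Q(sqrt(1450))/Q) = Z/2Z.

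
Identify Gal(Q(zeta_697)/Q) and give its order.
|Gal(Q(zeta_697)/Q)| = phi(697) = 640; group ≅ (Z/697Z)^* ≅ Z/16Z × Z/40Z

The n-th cyclotomic polynomial Φ_697(x) is the minimal polynomial of zeta_697 over Q and has degree phi(697) = 640. So Q(zeta_697) is a degree-640 Galois extension with Galois group (Z/697Z)^*. By CRT, (Z/697Z)^* ≅ (Z/17Z)^* × (Z/41Z)^*. Each prime-power unit group is (Z/17Z)^* ≅ Z/16Z; (Z/41Z)^* ≅ Z/40Z. Hence Gal(Q(zeta_697)/Q) ≅ Z/16Z × Z/40Z.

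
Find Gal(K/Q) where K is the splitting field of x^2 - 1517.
Gal(K/Q) = Z/2Z (cyclic of order 2)

x^2 - 1517 is irreducible over Q since 1517 is not a rational square. The splitting field Q(sqrt(1517)) has degree 2 over Q, and its unique nontrivial automorphism is sqrt(1517) ↦ -sqrt(1517). Hence Gal(Q(sqrt(1517))/Q) = Z/2Z.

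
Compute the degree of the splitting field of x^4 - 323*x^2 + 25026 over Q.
[K:Q] = 4

f factors as (x^2 - 194)(x^2 - 129); the splitting field is K = Q(sqrt(194), sqrt(129)). Since 194, 129, and 25026 are all non-squares in Q, the three subfields Q(sqrt(194)), Q(sqrt(129)), Q(sqrt(25026)) are distinct degree-2 extensions, so [K:Q] = 4 (Klein four Galois group).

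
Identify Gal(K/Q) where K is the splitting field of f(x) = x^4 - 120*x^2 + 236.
Gal(K/Q) = V_4 (Klein four-group, Z/2Z × Z/2Z)

f factors as (x^2 - 2)(x^2 - 118), so the splitting field is K = Q(sqrt(2), sqrt(118)). The elements 2, 118, 236 are all non-squares in Q, so sqrt(2) and sqrt(118) generate independent quadratic extensions. Thus [K:Q] = 4 and Gal(K/Q) is generated by the two order-2 automorphisms sqrt(2) ↦ -sqrt(2) and sqrt(118) ↦ -sqrt(118), giving V_4.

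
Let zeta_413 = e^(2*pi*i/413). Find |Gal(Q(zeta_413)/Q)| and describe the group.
|Gal(Q(zeta_413)/Q)| = phi(413) = 348; group ≅ (Z/413Z)^* ≅ Z/6Z × Z/58Z

The n-th cyclotomic polynomial Φ_413(x) is the minimal polynomial of zeta_413 over Q and has degree phi(413) = 348. So Q(zeta_413) is a degree-348 Galois extension with Galois group (Z/413Z)^*. By CRT, (Z/413Z)^* ≅ (Z/7Z)^* × (Z/59Z)^*. Each prime-power unit group is (Z/7Z)^* ≅ Z/6Z; (Z/59Z)^* ≅ Z/58Z. Hence Gal(Q(zeta_413)/Q) ≅ Z/6Z × Z/58Z.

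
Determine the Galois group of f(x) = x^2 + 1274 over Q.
Gal(K/Q) = Z/2Z (cyclic of order 2)

x^2 + 1274 is irreducible over Q since -1274 is not a rational square. The splitting field Q(sqrt(-1274)) has degree 2 over Q, and its unique nontrivial automorphism is sqrt(-1274) ↦ -sqrt(-1274). Hence Gal(Q(sqrt(-1274))/Q) = Z/2Z.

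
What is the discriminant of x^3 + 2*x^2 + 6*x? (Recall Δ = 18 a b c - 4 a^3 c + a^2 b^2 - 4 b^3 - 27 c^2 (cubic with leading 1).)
Δ = -720

For x^3 + a x^2 + b x + c the discriminant is Δ = 18 a b c - 4 a^3 c + a^2 b^2 - 4 b^3 - 27 c^2.
Plug a = 2, b = 6, c = 0:
  18*(2)*(6)*(0) - 4*(2)^3*(0) + (2)^2*(6)^2 - 4*(6)^3 - 27*(0)^2
  = 0 + (0) + 144 + (-864) + (0)
  = -720.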